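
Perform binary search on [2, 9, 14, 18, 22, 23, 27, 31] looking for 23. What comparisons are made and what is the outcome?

Binary search for 23 in [2, 9, 14, 18, 22, 23, 27, 31]:

lo=0, hi=7, mid=3, arr[mid]=18 -> 18 < 23, search right half
lo=4, hi=7, mid=5, arr[mid]=23 -> Found target at index 5!

Binary search finds 23 at index 5 after 2 comparisons. The search repeatedly halves the search space by comparing with the middle element.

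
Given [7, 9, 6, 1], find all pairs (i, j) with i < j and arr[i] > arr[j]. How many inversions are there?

Finding inversions in [7, 9, 6, 1]:

(0, 2): arr[0]=7 > arr[2]=6
(0, 3): arr[0]=7 > arr[3]=1
(1, 2): arr[1]=9 > arr[2]=6
(1, 3): arr[1]=9 > arr[3]=1
(2, 3): arr[2]=6 > arr[3]=1

Total inversions: 5

The array has 5 inversion(s): (0,2), (0,3), (1,2), (1,3), (2,3). Each pair (i,j) satisfies i < j and arr[i] > arr[j].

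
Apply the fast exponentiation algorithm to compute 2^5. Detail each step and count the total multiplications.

Computing 2^5 by squaring (build up from 2^1; each line after the first costs one multiplication):

2^1 = 2
2^2 = (2^1)^2 = 2^2 = 4
2^4 = (2^2)^2 = 4^2 = 16
2^5 = 2 * 2^4 = 2 * 16 = 32

Result: 32
Multiplications needed: 3 (3 lines after 2^1)

2^5 = 32. Using exponentiation by squaring, this requires 3 multiplications. The key idea: if the exponent is even, square the half-power; if odd, multiply by the base once.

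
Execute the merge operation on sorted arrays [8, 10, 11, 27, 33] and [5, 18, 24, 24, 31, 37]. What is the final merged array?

Merging process:

Compare 8 vs 5: take 5 from right. Merged: [5]
Compare 8 vs 18: take 8 from left. Merged: [5, 8]
Compare 10 vs 18: take 10 from left. Merged: [5, 8, 10]
Compare 11 vs 18: take 11 from left. Merged: [5, 8, 10, 11]
Compare 27 vs 18: take 18 from right. Merged: [5, 8, 10, 11, 18]
Compare 27 vs 24: take 24 from right. Merged: [5, 8, 10, 11, 18, 24]
Compare 27 vs 24: take 24 from right. Merged: [5, 8, 10, 11, 18, 24, 24]
Compare 27 vs 31: take 27 from left. Merged: [5, 8, 10, 11, 18, 24, 24, 27]
Compare 33 vs 31: take 31 from right. Merged: [5, 8, 10, 11, 18, 24, 24, 27, 31]
Compare 33 vs 37: take 33 from left. Merged: [5, 8, 10, 11, 18, 24, 24, 27, 31, 33]
Append remaining from right: [37]. Merged: [5, 8, 10, 11, 18, 24, 24, 27, 31, 33, 37]

Final merged array: [5, 8, 10, 11, 18, 24, 24, 27, 31, 33, 37]
Total comparisons: 10

The merged array is [5, 8, 10, 11, 18, 24, 24, 27, 31, 33, 37], requiring 10 comparisons. The merge step runs in O(n) time where n is the total number of elements.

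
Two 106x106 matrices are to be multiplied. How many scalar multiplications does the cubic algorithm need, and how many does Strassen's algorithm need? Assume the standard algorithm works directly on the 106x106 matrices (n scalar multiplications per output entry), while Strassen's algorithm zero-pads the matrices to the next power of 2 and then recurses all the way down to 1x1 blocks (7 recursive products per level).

Matrix multiplication for 106x106 matrices:

Strassen's algorithm requires power-of-2 dimensions. Pad 106x106 to 128x128 (next power of 2).

Standard algorithm: 106^3 = 1191016 multiplications
Strassen's algorithm: 7^(log2(128)) = 7^7 = 823543 multiplications
Savings: 1191016 - 823543 = 367473 multiplications

Standard: 1191016 multiplications (106^3). Strassen: 823543 multiplications (7^7, after padding to 128x128). Strassen reduces 8 recursive multiplications to 7 at each level.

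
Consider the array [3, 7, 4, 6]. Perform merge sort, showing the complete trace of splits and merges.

Merge sort trace:

Split: [3, 7, 4, 6] -> [3, 7] and [4, 6]
  Split: [3, 7] -> [3] and [7]
  Merge: [3] + [7] -> [3, 7]
  Split: [4, 6] -> [4] and [6]
  Merge: [4] + [6] -> [4, 6]
Merge: [3, 7] + [4, 6] -> [3, 4, 6, 7]

Final sorted array: [3, 4, 6, 7]

The merge sort proceeds by recursively splitting the array and merging sorted halves.
After all merges, the sorted array is [3, 4, 6, 7].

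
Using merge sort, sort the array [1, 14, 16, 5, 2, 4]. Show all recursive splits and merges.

Merge sort trace:

Split: [1, 14, 16, 5, 2, 4] -> [1, 14, 16] and [5, 2, 4]
  Split: [1, 14, 16] -> [1] and [14, 16]
    Split: [14, 16] -> [14] and [16]
    Merge: [14] + [16] -> [14, 16]
  Merge: [1] + [14, 16] -> [1, 14, 16]
  Split: [5, 2, 4] -> [5] and [2, 4]
    Split: [2, 4] -> [2] and [4]
    Merge: [2] + [4] -> [2, 4]
  Merge: [5] + [2, 4] -> [2, 4, 5]
Merge: [1, 14, 16] + [2, 4, 5] -> [1, 2, 4, 5, 14, 16]

Final sorted array: [1, 2, 4, 5, 14, 16]

The merge sort proceeds by recursively splitting the array and merging sorted halves.
After all merges, the sorted array is [1, 2, 4, 5, 14, 16].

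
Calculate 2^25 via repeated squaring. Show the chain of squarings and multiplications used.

Computing 2^25 by squaring (build up from 2^1; each line after the first costs one multiplication):

2^1 = 2
2^2 = (2^1)^2 = 2^2 = 4
2^3 = 2 * 2^2 = 2 * 4 = 8
2^6 = (2^3)^2 = 8^2 = 64
2^12 = (2^6)^2 = 64^2 = 4096
2^24 = (2^12)^2 = 4096^2 = 16777216
2^25 = 2 * 2^24 = 2 * 16777216 = 33554432

Result: 33554432
Multiplications needed: 6 (6 lines after 2^1)

2^25 = 33554432. Using exponentiation by squaring, this requires 6 multiplications. The key idea: if the exponent is even, square the half-power; if odd, multiply by the base once.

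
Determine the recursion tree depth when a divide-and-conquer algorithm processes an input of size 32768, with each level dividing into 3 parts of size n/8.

For divide and conquer with division factor 8:

Problem sizes at each level:
Level 0: 32768
Level 1: 4096
Level 2: 512
Level 3: 64
Level 4: 8
Level 5: 1

The root is level 0 and the size-1 base case is level 5 (the tree spans levels 0 through 5, i.e. 6 levels counting the root), so the depth is the number of divisions: log_8(32768) = 5

The recursion tree depth is log_8(32768) = 5. At each level, the problem size is divided by 8, so it takes 5 divisions to reduce to a base case of size 1. The algorithm makes 3 recursive calls at each level.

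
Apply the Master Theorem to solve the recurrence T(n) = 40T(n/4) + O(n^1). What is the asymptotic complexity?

Master Theorem for T(n) = 40T(n/4) + O(n^1):

a = 40, b = 4, c = 1
log_b(a) = log_4(40) = 2.6610

Case 1: c = 1 < log_4(40) = 2.6610
T(n) = O(n^(log_4 40))

For T(n) = 40T(n/4) + O(n^1): log_4(40) = 2.6610. This is Case 1 of the Master Theorem (c < log_b(a), work dominated by leaves), giving O(n^(log_4 40)).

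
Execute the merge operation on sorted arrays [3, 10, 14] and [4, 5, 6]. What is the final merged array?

Merging process:

Compare 3 vs 4: take 3 from left. Merged: [3]
Compare 10 vs 4: take 4 from right. Merged: [3, 4]
Compare 10 vs 5: take 5 from right. Merged: [3, 4, 5]
Compare 10 vs 6: take 6 from right. Merged: [3, 4, 5, 6]
Append remaining from left: [10, 14]. Merged: [3, 4, 5, 6, 10, 14]

Final merged array: [3, 4, 5, 6, 10, 14]
Total comparisons: 4

The merged array is [3, 4, 5, 6, 10, 14], requiring 4 comparisons. The merge step runs in O(n) time where n is the total number of elements.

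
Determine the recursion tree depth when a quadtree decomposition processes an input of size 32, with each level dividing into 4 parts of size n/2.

For divide and conquer with division factor 2:

Problem sizes at each level:
Level 0: 32
Level 1: 16
Level 2: 8
Level 3: 4
Level 4: 2
Level 5: 1

The root is level 0 and the size-1 base case is level 5 (the tree spans levels 0 through 5, i.e. 6 levels counting the root), so the depth is the number of divisions: log_2(32) = 5

The recursion tree depth is log_2(32) = 5. At each level, the problem size is divided by 2, so it takes 5 divisions to reduce to a base case of size 1. The algorithm makes 4 recursive calls at each level.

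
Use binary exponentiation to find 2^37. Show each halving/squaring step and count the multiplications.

Computing 2^37 by squaring (build up from 2^1; each line after the first costs one multiplication):

2^1 = 2
2^2 = (2^1)^2 = 2^2 = 4
2^4 = (2^2)^2 = 4^2 = 16
2^8 = (2^4)^2 = 16^2 = 256
2^9 = 2 * 2^8 = 2 * 256 = 512
2^18 = (2^9)^2 = 512^2 = 262144
2^36 = (2^18)^2 = 262144^2 = 68719476736
2^37 = 2 * 2^36 = 2 * 68719476736 = 137438953472

Result: 137438953472
Multiplications needed: 7 (7 lines after 2^1)

2^37 = 137438953472. Using exponentiation by squaring, this requires 7 multiplications. The key idea: if the exponent is even, square the half-power; if odd, multiply by the base once.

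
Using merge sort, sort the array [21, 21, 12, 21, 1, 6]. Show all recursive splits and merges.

Merge sort trace:

Split: [21, 21, 12, 21, 1, 6] -> [21, 21, 12] and [21, 1, 6]
  Split: [21, 21, 12] -> [21] and [21, 12]
    Split: [21, 12] -> [21] and [12]
    Merge: [21] + [12] -> [12, 21]
  Merge: [21] + [12, 21] -> [12, 21, 21]
  Split: [21, 1, 6] -> [21] and [1, 6]
    Split: [1, 6] -> [1] and [6]
    Merge: [1] + [6] -> [1, 6]
  Merge: [21] + [1, 6] -> [1, 6, 21]
Merge: [12, 21, 21] + [1, 6, 21] -> [1, 6, 12, 21, 21, 21]

Final sorted array: [1, 6, 12, 21, 21, 21]

The merge sort proceeds by recursively splitting the array and merging sorted halves.
After all merges, the sorted array is [1, 6, 12, 21, 21, 21].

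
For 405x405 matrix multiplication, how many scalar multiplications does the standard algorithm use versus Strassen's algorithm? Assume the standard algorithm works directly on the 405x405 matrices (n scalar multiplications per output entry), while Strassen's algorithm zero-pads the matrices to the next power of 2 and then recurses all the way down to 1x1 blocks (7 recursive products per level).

Matrix multiplication for 405x405 matrices:

Strassen's algorithm requires power-of-2 dimensions. Pad 405x405 to 512x512 (next power of 2).

Standard algorithm: 405^3 = 66430125 multiplications
Strassen's algorithm: 7^(log2(512)) = 7^9 = 40353607 multiplications
Savings: 66430125 - 40353607 = 26076518 multiplications

Standard: 66430125 multiplications (405^3). Strassen: 40353607 multiplications (7^9, after padding to 512x512). Strassen reduces 8 recursive multiplications to 7 at each level.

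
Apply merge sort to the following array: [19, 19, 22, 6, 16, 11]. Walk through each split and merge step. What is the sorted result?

Merge sort trace:

Split: [19, 19, 22, 6, 16, 11] -> [19, 19, 22] and [6, 16, 11]
  Split: [19, 19, 22] -> [19] and [19, 22]
    Split: [19, 22] -> [19] and [22]
    Merge: [19] + [22] -> [19, 22]
  Merge: [19] + [19, 22] -> [19, 19, 22]
  Split: [6, 16, 11] -> [6] and [16, 11]
    Split: [16, 11] -> [16] and [11]
    Merge: [16] + [11] -> [11, 16]
  Merge: [6] + [11, 16] -> [6, 11, 16]
Merge: [19, 19, 22] + [6, 11, 16] -> [6, 11, 16, 19, 19, 22]

Final sorted array: [6, 11, 16, 19, 19, 22]

The merge sort proceeds by recursively splitting the array and merging sorted halves.
After all merges, the sorted array is [6, 11, 16, 19, 19, 22].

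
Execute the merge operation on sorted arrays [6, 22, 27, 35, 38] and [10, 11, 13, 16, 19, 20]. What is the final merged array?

Merging process:

Compare 6 vs 10: take 6 from left. Merged: [6]
Compare 22 vs 10: take 10 from right. Merged: [6, 10]
Compare 22 vs 11: take 11 from right. Merged: [6, 10, 11]
Compare 22 vs 13: take 13 from right. Merged: [6, 10, 11, 13]
Compare 22 vs 16: take 16 from right. Merged: [6, 10, 11, 13, 16]
Compare 22 vs 19: take 19 from right. Merged: [6, 10, 11, 13, 16, 19]
Compare 22 vs 20: take 20 from right. Merged: [6, 10, 11, 13, 16, 19, 20]
Append remaining from left: [22, 27, 35, 38]. Merged: [6, 10, 11, 13, 16, 19, 20, 22, 27, 35, 38]

Final merged array: [6, 10, 11, 13, 16, 19, 20, 22, 27, 35, 38]
Total comparisons: 7

The merged array is [6, 10, 11, 13, 16, 19, 20, 22, 27, 35, 38], requiring 7 comparisons. The merge step runs in O(n) time where n is the total number of elements.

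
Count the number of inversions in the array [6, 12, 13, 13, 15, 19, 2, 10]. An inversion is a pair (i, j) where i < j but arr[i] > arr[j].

Finding inversions in [6, 12, 13, 13, 15, 19, 2, 10]:

(0, 6): arr[0]=6 > arr[6]=2
(1, 6): arr[1]=12 > arr[6]=2
(1, 7): arr[1]=12 > arr[7]=10
(2, 6): arr[2]=13 > arr[6]=2
(2, 7): arr[2]=13 > arr[7]=10
(3, 6): arr[3]=13 > arr[6]=2
(3, 7): arr[3]=13 > arr[7]=10
(4, 6): arr[4]=15 > arr[6]=2
(4, 7): arr[4]=15 > arr[7]=10
(5, 6): arr[5]=19 > arr[6]=2
(5, 7): arr[5]=19 > arr[7]=10

Total inversions: 11

The array has 11 inversion(s): (0,6), (1,6), (1,7), (2,6), (2,7), (3,6), (3,7), (4,6), (4,7), (5,6), (5,7). Each pair (i,j) satisfies i < j and arr[i] > arr[j].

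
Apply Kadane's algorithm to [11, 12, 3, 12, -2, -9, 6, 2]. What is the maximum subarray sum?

Using Kadane's algorithm on [11, 12, 3, 12, -2, -9, 6, 2]:

Scanning through the array:
Position 1 (value 12): max_ending_here = 23, max_so_far = 23
Position 2 (value 3): max_ending_here = 26, max_so_far = 26
Position 3 (value 12): max_ending_here = 38, max_so_far = 38
Position 4 (value -2): max_ending_here = 36, max_so_far = 38
Position 5 (value -9): max_ending_here = 27, max_so_far = 38
Position 6 (value 6): max_ending_here = 33, max_so_far = 38
Position 7 (value 2): max_ending_here = 35, max_so_far = 38

Maximum subarray: [11, 12, 3, 12]
Maximum sum: 38

The maximum subarray is [11, 12, 3, 12] with sum 38. This subarray runs from index 0 to index 3.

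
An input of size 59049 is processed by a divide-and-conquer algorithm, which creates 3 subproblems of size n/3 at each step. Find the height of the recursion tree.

For divide and conquer with division factor 3:

Problem sizes at each level:
Level 0: 59049
Level 1: 19683
Level 2: 6561
Level 3: 2187
Level 4: 729
Level 5: 243
Level 6: 81
Level 7: 27
Level 8: 9
Level 9: 3
Level 10: 1

The root is level 0 and the size-1 base case is level 10 (the tree spans levels 0 through 10, i.e. 11 levels counting the root), so the depth is the number of divisions: log_3(59049) = 10

The recursion tree depth is log_3(59049) = 10. At each level, the problem size is divided by 3, so it takes 10 divisions to reduce to a base case of size 1. The algorithm makes 3 recursive calls at each level.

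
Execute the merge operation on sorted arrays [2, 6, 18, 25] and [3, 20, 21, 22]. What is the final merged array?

Merging process:

Compare 2 vs 3: take 2 from left. Merged: [2]
Compare 6 vs 3: take 3 from right. Merged: [2, 3]
Compare 6 vs 20: take 6 from left. Merged: [2, 3, 6]
Compare 18 vs 20: take 18 from left. Merged: [2, 3, 6, 18]
Compare 25 vs 20: take 20 from right. Merged: [2, 3, 6, 18, 20]
Compare 25 vs 21: take 21 from right. Merged: [2, 3, 6, 18, 20, 21]
Compare 25 vs 22: take 22 from right. Merged: [2, 3, 6, 18, 20, 21, 22]
Append remaining from left: [25]. Merged: [2, 3, 6, 18, 20, 21, 22, 25]

Final merged array: [2, 3, 6, 18, 20, 21, 22, 25]
Total comparisons: 7

The merged array is [2, 3, 6, 18, 20, 21, 22, 25], requiring 7 comparisons. The merge step runs in O(n) time where n is the total number of elements.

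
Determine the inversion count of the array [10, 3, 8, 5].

Finding inversions in [10, 3, 8, 5]:

(0, 1): arr[0]=10 > arr[1]=3
(0, 2): arr[0]=10 > arr[2]=8
(0, 3): arr[0]=10 > arr[3]=5
(2, 3): arr[2]=8 > arr[3]=5

Total inversions: 4

The array has 4 inversion(s): (0,1), (0,2), (0,3), (2,3). Each pair (i,j) satisfies i < j and arr[i] > arr[j].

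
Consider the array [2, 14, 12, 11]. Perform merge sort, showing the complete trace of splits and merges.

Merge sort trace:

Split: [2, 14, 12, 11] -> [2, 14] and [12, 11]
  Split: [2, 14] -> [2] and [14]
  Merge: [2] + [14] -> [2, 14]
  Split: [12, 11] -> [12] and [11]
  Merge: [12] + [11] -> [11, 12]
Merge: [2, 14] + [11, 12] -> [2, 11, 12, 14]

Final sorted array: [2, 11, 12, 14]

The merge sort proceeds by recursively splitting the array and merging sorted halves.
After all merges, the sorted array is [2, 11, 12, 14].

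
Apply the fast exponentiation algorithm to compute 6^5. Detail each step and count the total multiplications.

Computing 6^5 by squaring (build up from 6^1; each line after the first costs one multiplication):

6^1 = 6
6^2 = (6^1)^2 = 6^2 = 36
6^4 = (6^2)^2 = 36^2 = 1296
6^5 = 6 * 6^4 = 6 * 1296 = 7776

Result: 7776
Multiplications needed: 3 (3 lines after 6^1)

6^5 = 7776. Using exponentiation by squaring, this requires 3 multiplications. The key idea: if the exponent is even, square the half-power; if odd, multiply by the base once.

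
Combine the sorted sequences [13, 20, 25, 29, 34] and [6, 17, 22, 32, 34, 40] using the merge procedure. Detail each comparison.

Merging process:

Compare 13 vs 6: take 6 from right. Merged: [6]
Compare 13 vs 17: take 13 from left. Merged: [6, 13]
Compare 20 vs 17: take 17 from right. Merged: [6, 13, 17]
Compare 20 vs 22: take 20 from left. Merged: [6, 13, 17, 20]
Compare 25 vs 22: take 22 from right. Merged: [6, 13, 17, 20, 22]
Compare 25 vs 32: take 25 from left. Merged: [6, 13, 17, 20, 22, 25]
Compare 29 vs 32: take 29 from left. Merged: [6, 13, 17, 20, 22, 25, 29]
Compare 34 vs 32: take 32 from right. Merged: [6, 13, 17, 20, 22, 25, 29, 32]
Compare 34 vs 34: take 34 from left. Merged: [6, 13, 17, 20, 22, 25, 29, 32, 34]
Append remaining from right: [34, 40]. Merged: [6, 13, 17, 20, 22, 25, 29, 32, 34, 34, 40]

Final merged array: [6, 13, 17, 20, 22, 25, 29, 32, 34, 34, 40]
Total comparisons: 9

The merged array is [6, 13, 17, 20, 22, 25, 29, 32, 34, 34, 40], requiring 9 comparisons. The merge step runs in O(n) time where n is the total number of elements.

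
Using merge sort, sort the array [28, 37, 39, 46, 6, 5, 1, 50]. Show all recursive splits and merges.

Merge sort trace:

Split: [28, 37, 39, 46, 6, 5, 1, 50] -> [28, 37, 39, 46] and [6, 5, 1, 50]
  Split: [28, 37, 39, 46] -> [28, 37] and [39, 46]
    Split: [28, 37] -> [28] and [37]
    Merge: [28] + [37] -> [28, 37]
    Split: [39, 46] -> [39] and [46]
    Merge: [39] + [46] -> [39, 46]
  Merge: [28, 37] + [39, 46] -> [28, 37, 39, 46]
  Split: [6, 5, 1, 50] -> [6, 5] and [1, 50]
    Split: [6, 5] -> [6] and [5]
    Merge: [6] + [5] -> [5, 6]
    Split: [1, 50] -> [1] and [50]
    Merge: [1] + [50] -> [1, 50]
  Merge: [5, 6] + [1, 50] -> [1, 5, 6, 50]
Merge: [28, 37, 39, 46] + [1, 5, 6, 50] -> [1, 5, 6, 28, 37, 39, 46, 50]

Final sorted array: [1, 5, 6, 28, 37, 39, 46, 50]

The merge sort proceeds by recursively splitting the array and merging sorted halves.
After all merges, the sorted array is [1, 5, 6, 28, 37, 39, 46, 50].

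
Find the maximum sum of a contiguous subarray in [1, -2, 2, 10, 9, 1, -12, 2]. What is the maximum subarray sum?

Using Kadane's algorithm on [1, -2, 2, 10, 9, 1, -12, 2]:

Scanning through the array:
Position 1 (value -2): max_ending_here = -1, max_so_far = 1
Position 2 (value 2): max_ending_here = 2, max_so_far = 2
Position 3 (value 10): max_ending_here = 12, max_so_far = 12
Position 4 (value 9): max_ending_here = 21, max_so_far = 21
Position 5 (value 1): max_ending_here = 22, max_so_far = 22
Position 6 (value -12): max_ending_here = 10, max_so_far = 22
Position 7 (value 2): max_ending_here = 12, max_so_far = 22

Maximum subarray: [2, 10, 9, 1]
Maximum sum: 22

The maximum subarray is [2, 10, 9, 1] with sum 22. This subarray runs from index 2 to index 5.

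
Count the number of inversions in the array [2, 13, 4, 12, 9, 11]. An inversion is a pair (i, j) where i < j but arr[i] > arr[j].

Finding inversions in [2, 13, 4, 12, 9, 11]:

(1, 2): arr[1]=13 > arr[2]=4
(1, 3): arr[1]=13 > arr[3]=12
(1, 4): arr[1]=13 > arr[4]=9
(1, 5): arr[1]=13 > arr[5]=11
(3, 4): arr[3]=12 > arr[4]=9
(3, 5): arr[3]=12 > arr[5]=11

Total inversions: 6

The array has 6 inversion(s): (1,2), (1,3), (1,4), (1,5), (3,4), (3,5). Each pair (i,j) satisfies i < j and arr[i] > arr[j].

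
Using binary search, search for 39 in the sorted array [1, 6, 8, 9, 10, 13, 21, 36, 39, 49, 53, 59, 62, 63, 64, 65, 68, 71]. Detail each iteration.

Binary search for 39 in [1, 6, 8, 9, 10, 13, 21, 36, 39, 49, 53, 59, 62, 63, 64, 65, 68, 71]:

lo=0, hi=17, mid=8, arr[mid]=39 -> Found target at index 8!

Binary search finds 39 at index 8 after 1 comparisons. The search repeatedly halves the search space by comparing with the middle element.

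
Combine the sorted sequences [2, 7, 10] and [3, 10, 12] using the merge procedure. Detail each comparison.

Merging process:

Compare 2 vs 3: take 2 from left. Merged: [2]
Compare 7 vs 3: take 3 from right. Merged: [2, 3]
Compare 7 vs 10: take 7 from left. Merged: [2, 3, 7]
Compare 10 vs 10: take 10 from left. Merged: [2, 3, 7, 10]
Append remaining from right: [10, 12]. Merged: [2, 3, 7, 10, 10, 12]

Final merged array: [2, 3, 7, 10, 10, 12]
Total comparisons: 4

The merged array is [2, 3, 7, 10, 10, 12], requiring 4 comparisons. The merge step runs in O(n) time where n is the total number of elements.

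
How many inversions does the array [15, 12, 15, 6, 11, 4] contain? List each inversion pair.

Finding inversions in [15, 12, 15, 6, 11, 4]:

(0, 1): arr[0]=15 > arr[1]=12
(0, 3): arr[0]=15 > arr[3]=6
(0, 4): arr[0]=15 > arr[4]=11
(0, 5): arr[0]=15 > arr[5]=4
(1, 3): arr[1]=12 > arr[3]=6
(1, 4): arr[1]=12 > arr[4]=11
(1, 5): arr[1]=12 > arr[5]=4
(2, 3): arr[2]=15 > arr[3]=6
(2, 4): arr[2]=15 > arr[4]=11
(2, 5): arr[2]=15 > arr[5]=4
(3, 5): arr[3]=6 > arr[5]=4
(4, 5): arr[4]=11 > arr[5]=4

Total inversions: 12

The array has 12 inversion(s): (0,1), (0,3), (0,4), (0,5), (1,3), (1,4), (1,5), (2,3), (2,4), (2,5), (3,5), (4,5). Each pair (i,j) satisfies i < j and arr[i] > arr[j].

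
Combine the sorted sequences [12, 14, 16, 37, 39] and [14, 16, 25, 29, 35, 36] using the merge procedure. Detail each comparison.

Merging process:

Compare 12 vs 14: take 12 from left. Merged: [12]
Compare 14 vs 14: take 14 from left. Merged: [12, 14]
Compare 16 vs 14: take 14 from right. Merged: [12, 14, 14]
Compare 16 vs 16: take 16 from left. Merged: [12, 14, 14, 16]
Compare 37 vs 16: take 16 from right. Merged: [12, 14, 14, 16, 16]
Compare 37 vs 25: take 25 from right. Merged: [12, 14, 14, 16, 16, 25]
Compare 37 vs 29: take 29 from right. Merged: [12, 14, 14, 16, 16, 25, 29]
Compare 37 vs 35: take 35 from right. Merged: [12, 14, 14, 16, 16, 25, 29, 35]
Compare 37 vs 36: take 36 from right. Merged: [12, 14, 14, 16, 16, 25, 29, 35, 36]
Append remaining from left: [37, 39]. Merged: [12, 14, 14, 16, 16, 25, 29, 35, 36, 37, 39]

Final merged array: [12, 14, 14, 16, 16, 25, 29, 35, 36, 37, 39]
Total comparisons: 9

The merged array is [12, 14, 14, 16, 16, 25, 29, 35, 36, 37, 39], requiring 9 comparisons. The merge step runs in O(n) time where n is the total number of elements.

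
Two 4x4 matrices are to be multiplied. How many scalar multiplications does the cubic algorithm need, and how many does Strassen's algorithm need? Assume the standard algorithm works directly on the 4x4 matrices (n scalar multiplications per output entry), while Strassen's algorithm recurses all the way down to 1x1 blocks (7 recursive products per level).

Matrix multiplication for 4x4 matrices:

Standard algorithm: 4^3 = 64 multiplications
Strassen's algorithm: 7^(log2(4)) = 7^2 = 49 multiplications
Savings: 64 - 49 = 15 multiplications

Standard: 64 multiplications (4^3). Strassen: 49 multiplications (7^2). Strassen reduces 8 recursive multiplications to 7 at each level.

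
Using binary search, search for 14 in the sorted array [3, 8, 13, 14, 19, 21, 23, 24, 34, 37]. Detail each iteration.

Binary search for 14 in [3, 8, 13, 14, 19, 21, 23, 24, 34, 37]:

lo=0, hi=9, mid=4, arr[mid]=19 -> 19 > 14, search left half
lo=0, hi=3, mid=1, arr[mid]=8 -> 8 < 14, search right half
lo=2, hi=3, mid=2, arr[mid]=13 -> 13 < 14, search right half
lo=3, hi=3, mid=3, arr[mid]=14 -> Found target at index 3!

Binary search finds 14 at index 3 after 4 comparisons. The search repeatedly halves the search space by comparing with the middle element.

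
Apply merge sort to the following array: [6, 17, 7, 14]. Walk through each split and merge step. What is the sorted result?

Merge sort trace:

Split: [6, 17, 7, 14] -> [6, 17] and [7, 14]
  Split: [6, 17] -> [6] and [17]
  Merge: [6] + [17] -> [6, 17]
  Split: [7, 14] -> [7] and [14]
  Merge: [7] + [14] -> [7, 14]
Merge: [6, 17] + [7, 14] -> [6, 7, 14, 17]

Final sorted array: [6, 7, 14, 17]

The merge sort proceeds by recursively splitting the array and merging sorted halves.
After all merges, the sorted array is [6, 7, 14, 17].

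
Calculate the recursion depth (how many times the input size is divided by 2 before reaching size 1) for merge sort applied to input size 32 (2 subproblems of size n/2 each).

For divide and conquer with division factor 2:

Problem sizes at each level:
Level 0: 32
Level 1: 16
Level 2: 8
Level 3: 4
Level 4: 2
Level 5: 1

The root is level 0 and the size-1 base case is level 5 (the tree spans levels 0 through 5, i.e. 6 levels counting the root), so the depth is the number of divisions: log_2(32) = 5

The recursion tree depth is log_2(32) = 5. At each level, the problem size is divided by 2, so it takes 5 divisions to reduce to a base case of size 1. The algorithm makes 2 recursive calls at each level.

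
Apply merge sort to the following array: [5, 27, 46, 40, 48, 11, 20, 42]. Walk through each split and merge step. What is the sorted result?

Merge sort trace:

Split: [5, 27, 46, 40, 48, 11, 20, 42] -> [5, 27, 46, 40] and [48, 11, 20, 42]
  Split: [5, 27, 46, 40] -> [5, 27] and [46, 40]
    Split: [5, 27] -> [5] and [27]
    Merge: [5] + [27] -> [5, 27]
    Split: [46, 40] -> [46] and [40]
    Merge: [46] + [40] -> [40, 46]
  Merge: [5, 27] + [40, 46] -> [5, 27, 40, 46]
  Split: [48, 11, 20, 42] -> [48, 11] and [20, 42]
    Split: [48, 11] -> [48] and [11]
    Merge: [48] + [11] -> [11, 48]
    Split: [20, 42] -> [20] and [42]
    Merge: [20] + [42] -> [20, 42]
  Merge: [11, 48] + [20, 42] -> [11, 20, 42, 48]
Merge: [5, 27, 40, 46] + [11, 20, 42, 48] -> [5, 11, 20, 27, 40, 42, 46, 48]

Final sorted array: [5, 11, 20, 27, 40, 42, 46, 48]

The merge sort proceeds by recursively splitting the array and merging sorted halves.
After all merges, the sorted array is [5, 11, 20, 27, 40, 42, 46, 48].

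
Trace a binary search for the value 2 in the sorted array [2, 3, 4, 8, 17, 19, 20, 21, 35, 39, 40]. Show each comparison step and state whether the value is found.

Binary search for 2 in [2, 3, 4, 8, 17, 19, 20, 21, 35, 39, 40]:

lo=0, hi=10, mid=5, arr[mid]=19 -> 19 > 2, search left half
lo=0, hi=4, mid=2, arr[mid]=4 -> 4 > 2, search left half
lo=0, hi=1, mid=0, arr[mid]=2 -> Found target at index 0!

Binary search finds 2 at index 0 after 3 comparisons. The search repeatedly halves the search space by comparing with the middle element.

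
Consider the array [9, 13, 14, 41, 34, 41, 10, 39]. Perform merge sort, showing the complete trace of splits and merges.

Merge sort trace:

Split: [9, 13, 14, 41, 34, 41, 10, 39] -> [9, 13, 14, 41] and [34, 41, 10, 39]
  Split: [9, 13, 14, 41] -> [9, 13] and [14, 41]
    Split: [9, 13] -> [9] and [13]
    Merge: [9] + [13] -> [9, 13]
    Split: [14, 41] -> [14] and [41]
    Merge: [14] + [41] -> [14, 41]
  Merge: [9, 13] + [14, 41] -> [9, 13, 14, 41]
  Split: [34, 41, 10, 39] -> [34, 41] and [10, 39]
    Split: [34, 41] -> [34] and [41]
    Merge: [34] + [41] -> [34, 41]
    Split: [10, 39] -> [10] and [39]
    Merge: [10] + [39] -> [10, 39]
  Merge: [34, 41] + [10, 39] -> [10, 34, 39, 41]
Merge: [9, 13, 14, 41] + [10, 34, 39, 41] -> [9, 10, 13, 14, 34, 39, 41, 41]

Final sorted array: [9, 10, 13, 14, 34, 39, 41, 41]

The merge sort proceeds by recursively splitting the array and merging sorted halves.
After all merges, the sorted array is [9, 10, 13, 14, 34, 39, 41, 41].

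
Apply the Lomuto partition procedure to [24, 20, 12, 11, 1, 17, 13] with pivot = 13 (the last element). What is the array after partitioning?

Lomuto partition with pivot = 13:

Initial array: [24, 20, 12, 11, 1, 17, 13]

arr[0]=24 > 13: no swap
arr[1]=20 > 13: no swap
arr[2]=12 <= 13: swap with position 0, array becomes [12, 20, 24, 11, 1, 17, 13]
arr[3]=11 <= 13: swap with position 1, array becomes [12, 11, 24, 20, 1, 17, 13]
arr[4]=1 <= 13: swap with position 2, array becomes [12, 11, 1, 20, 24, 17, 13]
arr[5]=17 > 13: no swap

Place pivot at position 3: [12, 11, 1, 13, 24, 17, 20]
Pivot position: 3

After partitioning with pivot 13, the array becomes [12, 11, 1, 13, 24, 17, 20]. The pivot is placed at index 3. All elements to the left of the pivot are <= 13, and all elements to the right are > 13.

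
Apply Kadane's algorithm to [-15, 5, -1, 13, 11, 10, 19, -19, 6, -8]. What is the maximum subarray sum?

Using Kadane's algorithm on [-15, 5, -1, 13, 11, 10, 19, -19, 6, -8]:

Scanning through the array:
Position 1 (value 5): max_ending_here = 5, max_so_far = 5
Position 2 (value -1): max_ending_here = 4, max_so_far = 5
Position 3 (value 13): max_ending_here = 17, max_so_far = 17
Position 4 (value 11): max_ending_here = 28, max_so_far = 28
Position 5 (value 10): max_ending_here = 38, max_so_far = 38
Position 6 (value 19): max_ending_here = 57, max_so_far = 57
Position 7 (value -19): max_ending_here = 38, max_so_far = 57
Position 8 (value 6): max_ending_here = 44, max_so_far = 57
Position 9 (value -8): max_ending_here = 36, max_so_far = 57

Maximum subarray: [5, -1, 13, 11, 10, 19]
Maximum sum: 57

The maximum subarray is [5, -1, 13, 11, 10, 19] with sum 57. This subarray runs from index 1 to index 6.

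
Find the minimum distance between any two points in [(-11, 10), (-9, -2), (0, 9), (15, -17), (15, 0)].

Computing all pairwise distances among 5 points:

d((-11, 10), (-9, -2)) = 12.1655
d((-11, 10), (0, 9)) = 11.0454 <-- minimum
d((-11, 10), (15, -17)) = 37.4833
d((-11, 10), (15, 0)) = 27.8568
d((-9, -2), (0, 9)) = 14.2127
d((-9, -2), (15, -17)) = 28.3019
d((-9, -2), (15, 0)) = 24.0832
d((0, 9), (15, -17)) = 30.0167
d((0, 9), (15, 0)) = 17.4929
d((15, -17), (15, 0)) = 17.0

Closest pair: (-11, 10) and (0, 9) with distance 11.0454

The closest pair is (-11, 10) and (0, 9) with Euclidean distance 11.0454. For 5 points, brute-force pairwise comparison is shown above. For large n, the divide-and-conquer algorithm (sort by x, recurse on halves, check the dividing strip) achieves O(n log n).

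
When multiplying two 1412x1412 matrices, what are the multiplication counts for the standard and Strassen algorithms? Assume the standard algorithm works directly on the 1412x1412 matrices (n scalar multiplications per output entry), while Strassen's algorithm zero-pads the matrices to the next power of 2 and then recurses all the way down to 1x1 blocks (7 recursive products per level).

Matrix multiplication for 1412x1412 matrices:

Strassen's algorithm requires power-of-2 dimensions. Pad 1412x1412 to 2048x2048 (next power of 2).

Standard algorithm: 1412^3 = 2815166528 multiplications
Strassen's algorithm: 7^(log2(2048)) = 7^11 = 1977326743 multiplications
Savings: 2815166528 - 1977326743 = 837839785 multiplications

Standard: 2815166528 multiplications (1412^3). Strassen: 1977326743 multiplications (7^11, after padding to 2048x2048). Strassen reduces 8 recursive multiplications to 7 at each level.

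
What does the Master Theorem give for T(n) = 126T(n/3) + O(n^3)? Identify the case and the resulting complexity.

Master Theorem for T(n) = 126T(n/3) + O(n^3):

a = 126, b = 3, c = 3
log_b(a) = log_3(126) = 4.4022

Case 1: c = 3 < log_3(126) = 4.4022
T(n) = O(n^(log_3 126))

For T(n) = 126T(n/3) + O(n^3): log_3(126) = 4.4022. This is Case 1 of the Master Theorem (c < log_b(a), work dominated by leaves), giving O(n^(log_3 126)).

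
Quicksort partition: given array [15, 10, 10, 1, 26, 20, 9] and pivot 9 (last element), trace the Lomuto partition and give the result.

Lomuto partition with pivot = 9:

Initial array: [15, 10, 10, 1, 26, 20, 9]

arr[0]=15 > 9: no swap
arr[1]=10 > 9: no swap
arr[2]=10 > 9: no swap
arr[3]=1 <= 9: swap with position 0, array becomes [1, 10, 10, 15, 26, 20, 9]
arr[4]=26 > 9: no swap
arr[5]=20 > 9: no swap

Place pivot at position 1: [1, 9, 10, 15, 26, 20, 10]
Pivot position: 1

After partitioning with pivot 9, the array becomes [1, 9, 10, 15, 26, 20, 10]. The pivot is placed at index 1. All elements to the left of the pivot are <= 9, and all elements to the right are > 9.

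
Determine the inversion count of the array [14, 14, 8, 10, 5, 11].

Finding inversions in [14, 14, 8, 10, 5, 11]:

(0, 2): arr[0]=14 > arr[2]=8
(0, 3): arr[0]=14 > arr[3]=10
(0, 4): arr[0]=14 > arr[4]=5
(0, 5): arr[0]=14 > arr[5]=11
(1, 2): arr[1]=14 > arr[2]=8
(1, 3): arr[1]=14 > arr[3]=10
(1, 4): arr[1]=14 > arr[4]=5
(1, 5): arr[1]=14 > arr[5]=11
(2, 4): arr[2]=8 > arr[4]=5
(3, 4): arr[3]=10 > arr[4]=5

Total inversions: 10

The array has 10 inversion(s): (0,2), (0,3), (0,4), (0,5), (1,2), (1,3), (1,4), (1,5), (2,4), (3,4). Each pair (i,j) satisfies i < j and arr[i] > arr[j].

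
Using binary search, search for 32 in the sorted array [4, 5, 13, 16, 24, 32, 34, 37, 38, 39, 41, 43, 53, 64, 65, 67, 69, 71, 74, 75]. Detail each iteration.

Binary search for 32 in [4, 5, 13, 16, 24, 32, 34, 37, 38, 39, 41, 43, 53, 64, 65, 67, 69, 71, 74, 75]:

lo=0, hi=19, mid=9, arr[mid]=39 -> 39 > 32, search left half
lo=0, hi=8, mid=4, arr[mid]=24 -> 24 < 32, search right half
lo=5, hi=8, mid=6, arr[mid]=34 -> 34 > 32, search left half
lo=5, hi=5, mid=5, arr[mid]=32 -> Found target at index 5!

Binary search finds 32 at index 5 after 4 comparisons. The search repeatedly halves the search space by comparing with the middle element.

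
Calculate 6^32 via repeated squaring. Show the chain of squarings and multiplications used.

Computing 6^32 by squaring (build up from 6^1; each line after the first costs one multiplication):

6^1 = 6
6^2 = (6^1)^2 = 6^2 = 36
6^4 = (6^2)^2 = 36^2 = 1296
6^8 = (6^4)^2 = 1296^2 = 1679616
6^16 = (6^8)^2 = 1679616^2 = 2821109907456
6^32 = (6^16)^2 = 2821109907456^2 = 7958661109946400884391936

Result: 7958661109946400884391936
Multiplications needed: 5 (5 lines after 6^1)

6^32 = 7958661109946400884391936. Using exponentiation by squaring, this requires 5 multiplications. The key idea: if the exponent is even, square the half-power; if odd, multiply by the base once.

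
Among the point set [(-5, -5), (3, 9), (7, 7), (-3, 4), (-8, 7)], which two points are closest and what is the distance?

Computing all pairwise distances among 5 points:

d((-5, -5), (3, 9)) = 16.1245
d((-5, -5), (7, 7)) = 16.9706
d((-5, -5), (-3, 4)) = 9.2195
d((-5, -5), (-8, 7)) = 12.3693
d((3, 9), (7, 7)) = 4.4721 <-- minimum
d((3, 9), (-3, 4)) = 7.8102
d((3, 9), (-8, 7)) = 11.1803
d((7, 7), (-3, 4)) = 10.4403
d((7, 7), (-8, 7)) = 15.0
d((-3, 4), (-8, 7)) = 5.831

Closest pair: (3, 9) and (7, 7) with distance 4.4721

The closest pair is (3, 9) and (7, 7) with Euclidean distance 4.4721. For 5 points, brute-force pairwise comparison is shown above. For large n, the divide-and-conquer algorithm (sort by x, recurse on halves, check the dividing strip) achieves O(n log n).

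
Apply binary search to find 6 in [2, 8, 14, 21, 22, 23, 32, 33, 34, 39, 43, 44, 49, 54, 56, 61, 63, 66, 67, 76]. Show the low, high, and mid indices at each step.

Binary search for 6 in [2, 8, 14, 21, 22, 23, 32, 33, 34, 39, 43, 44, 49, 54, 56, 61, 63, 66, 67, 76]:

lo=0, hi=19, mid=9, arr[mid]=39 -> 39 > 6, search left half
lo=0, hi=8, mid=4, arr[mid]=22 -> 22 > 6, search left half
lo=0, hi=3, mid=1, arr[mid]=8 -> 8 > 6, search left half
lo=0, hi=0, mid=0, arr[mid]=2 -> 2 < 6, search right half
lo=1 > hi=0, target 6 not found

Binary search determines that 6 is not in the array after 4 comparisons. The search space was exhausted without finding the target.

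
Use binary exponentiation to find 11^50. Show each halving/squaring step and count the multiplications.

Computing 11^50 by squaring (build up from 11^1; each line after the first costs one multiplication):

11^1 = 11
11^2 = (11^1)^2 = 11^2 = 121
11^3 = 11 * 11^2 = 11 * 121 = 1331
11^6 = (11^3)^2 = 1331^2 = 1771561
11^12 = (11^6)^2 = 1771561^2 = 3138428376721
11^24 = (11^12)^2 = 3138428376721^2 = 9849732675807611094711841
11^25 = 11 * 11^24 = 11 * 9849732675807611094711841 = 108347059433883722041830251
11^50 = (11^25)^2 = 108347059433883722041830251^2 = 11739085287969531650666649599035831993898213898723001

Result: 11739085287969531650666649599035831993898213898723001
Multiplications needed: 7 (7 lines after 11^1)

11^50 = 11739085287969531650666649599035831993898213898723001. Using exponentiation by squaring, this requires 7 multiplications. The key idea: if the exponent is even, square the half-power; if odd, multiply by the base once.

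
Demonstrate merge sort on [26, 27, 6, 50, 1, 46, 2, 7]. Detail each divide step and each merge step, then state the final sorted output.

Merge sort trace:

Split: [26, 27, 6, 50, 1, 46, 2, 7] -> [26, 27, 6, 50] and [1, 46, 2, 7]
  Split: [26, 27, 6, 50] -> [26, 27] and [6, 50]
    Split: [26, 27] -> [26] and [27]
    Merge: [26] + [27] -> [26, 27]
    Split: [6, 50] -> [6] and [50]
    Merge: [6] + [50] -> [6, 50]
  Merge: [26, 27] + [6, 50] -> [6, 26, 27, 50]
  Split: [1, 46, 2, 7] -> [1, 46] and [2, 7]
    Split: [1, 46] -> [1] and [46]
    Merge: [1] + [46] -> [1, 46]
    Split: [2, 7] -> [2] and [7]
    Merge: [2] + [7] -> [2, 7]
  Merge: [1, 46] + [2, 7] -> [1, 2, 7, 46]
Merge: [6, 26, 27, 50] + [1, 2, 7, 46] -> [1, 2, 6, 7, 26, 27, 46, 50]

Final sorted array: [1, 2, 6, 7, 26, 27, 46, 50]

The merge sort proceeds by recursively splitting the array and merging sorted halves.
After all merges, the sorted array is [1, 2, 6, 7, 26, 27, 46, 50].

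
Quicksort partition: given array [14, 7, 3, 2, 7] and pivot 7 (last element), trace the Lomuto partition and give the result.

Lomuto partition with pivot = 7:

Initial array: [14, 7, 3, 2, 7]

arr[0]=14 > 7: no swap
arr[1]=7 <= 7: swap with position 0, array becomes [7, 14, 3, 2, 7]
arr[2]=3 <= 7: swap with position 1, array becomes [7, 3, 14, 2, 7]
arr[3]=2 <= 7: swap with position 2, array becomes [7, 3, 2, 14, 7]

Place pivot at position 3: [7, 3, 2, 7, 14]
Pivot position: 3

After partitioning with pivot 7, the array becomes [7, 3, 2, 7, 14]. The pivot is placed at index 3. All elements to the left of the pivot are <= 7, and all elements to the right are > 7.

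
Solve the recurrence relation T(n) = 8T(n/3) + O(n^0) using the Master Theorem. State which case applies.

Master Theorem for T(n) = 8T(n/3) + O(n^0):

a = 8, b = 3, c = 0
log_b(a) = log_3(8) = 1.8928

Case 1: c = 0 < log_3(8) = 1.8928
T(n) = O(n^(log_3 8))

For T(n) = 8T(n/3) + O(n^0): log_3(8) = 1.8928. This is Case 1 of the Master Theorem (c < log_b(a), work dominated by leaves), giving O(n^(log_3 8)).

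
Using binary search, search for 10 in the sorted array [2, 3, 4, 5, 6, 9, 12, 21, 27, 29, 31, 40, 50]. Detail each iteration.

Binary search for 10 in [2, 3, 4, 5, 6, 9, 12, 21, 27, 29, 31, 40, 50]:

lo=0, hi=12, mid=6, arr[mid]=12 -> 12 > 10, search left half
lo=0, hi=5, mid=2, arr[mid]=4 -> 4 < 10, search right half
lo=3, hi=5, mid=4, arr[mid]=6 -> 6 < 10, search right half
lo=5, hi=5, mid=5, arr[mid]=9 -> 9 < 10, search right half
lo=6 > hi=5, target 10 not found

Binary search determines that 10 is not in the array after 4 comparisons. The search space was exhausted without finding the target.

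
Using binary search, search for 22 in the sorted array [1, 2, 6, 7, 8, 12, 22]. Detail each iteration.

Binary search for 22 in [1, 2, 6, 7, 8, 12, 22]:

lo=0, hi=6, mid=3, arr[mid]=7 -> 7 < 22, search right half
lo=4, hi=6, mid=5, arr[mid]=12 -> 12 < 22, search right half
lo=6, hi=6, mid=6, arr[mid]=22 -> Found target at index 6!

Binary search finds 22 at index 6 after 3 comparisons. The search repeatedly halves the search space by comparing with the middle element.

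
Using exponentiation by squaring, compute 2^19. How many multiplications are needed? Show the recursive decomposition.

Computing 2^19 by squaring (build up from 2^1; each line after the first costs one multiplication):

2^1 = 2
2^2 = (2^1)^2 = 2^2 = 4
2^4 = (2^2)^2 = 4^2 = 16
2^8 = (2^4)^2 = 16^2 = 256
2^9 = 2 * 2^8 = 2 * 256 = 512
2^18 = (2^9)^2 = 512^2 = 262144
2^19 = 2 * 2^18 = 2 * 262144 = 524288

Result: 524288
Multiplications needed: 6 (6 lines after 2^1)

2^19 = 524288. Using exponentiation by squaring, this requires 6 multiplications. The key idea: if the exponent is even, square the half-power; if odd, multiply by the base once.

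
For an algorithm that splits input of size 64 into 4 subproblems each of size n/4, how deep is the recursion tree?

For divide and conquer with division factor 4:

Problem sizes at each level:
Level 0: 64
Level 1: 16
Level 2: 4
Level 3: 1

The root is level 0 and the size-1 base case is level 3 (the tree spans levels 0 through 3, i.e. 4 levels counting the root), so the depth is the number of divisions: log_4(64) = 3

The recursion tree depth is log_4(64) = 3. At each level, the problem size is divided by 4, so it takes 3 divisions to reduce to a base case of size 1. The algorithm makes 4 recursive calls at each level.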